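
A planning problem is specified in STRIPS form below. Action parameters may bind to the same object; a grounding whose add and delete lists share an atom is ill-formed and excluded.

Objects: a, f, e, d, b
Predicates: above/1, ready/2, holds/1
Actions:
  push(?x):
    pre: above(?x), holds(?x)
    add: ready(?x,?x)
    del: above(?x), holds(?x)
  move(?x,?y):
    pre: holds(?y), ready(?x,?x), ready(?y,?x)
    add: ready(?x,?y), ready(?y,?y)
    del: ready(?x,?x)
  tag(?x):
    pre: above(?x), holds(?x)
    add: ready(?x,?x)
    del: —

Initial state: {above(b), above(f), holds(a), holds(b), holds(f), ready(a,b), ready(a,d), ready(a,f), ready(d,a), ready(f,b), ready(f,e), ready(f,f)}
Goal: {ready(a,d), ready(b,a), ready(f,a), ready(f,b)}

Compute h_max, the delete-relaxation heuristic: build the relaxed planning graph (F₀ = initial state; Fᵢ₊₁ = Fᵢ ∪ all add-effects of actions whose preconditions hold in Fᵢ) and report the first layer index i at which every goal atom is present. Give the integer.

F0 = init (12 atoms)
F1 = F0 ∪ {ready(a,a), ready(b,b), ready(f,a)}  (15 atoms)
F2 = F1 ∪ {ready(b,a), ready(b,f)}  (17 atoms)
goal ⊆ F2  ⇒  h_max = 2

2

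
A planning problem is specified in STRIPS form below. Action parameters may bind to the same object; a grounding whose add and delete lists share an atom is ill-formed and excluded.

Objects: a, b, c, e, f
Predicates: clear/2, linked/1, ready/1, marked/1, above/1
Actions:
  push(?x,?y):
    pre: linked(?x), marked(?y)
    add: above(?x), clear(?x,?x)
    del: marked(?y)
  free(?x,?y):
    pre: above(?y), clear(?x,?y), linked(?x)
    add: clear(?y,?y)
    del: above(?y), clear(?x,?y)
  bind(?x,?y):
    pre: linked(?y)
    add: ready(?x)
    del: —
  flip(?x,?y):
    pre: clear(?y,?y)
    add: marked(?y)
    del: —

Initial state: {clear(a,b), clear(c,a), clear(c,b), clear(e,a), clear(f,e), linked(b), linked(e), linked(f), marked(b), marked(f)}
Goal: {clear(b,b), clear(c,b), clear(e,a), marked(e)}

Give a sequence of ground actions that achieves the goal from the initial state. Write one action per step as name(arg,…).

1. push(b,b)  →  {above(b), clear(a,b), clear(b,b), clear(c,a), clear(c,b), clear(e,a), clear(f,e), linked(b), linked(e), linked(f), marked(f)}
2. push(e,f)  →  {above(b), above(e), clear(a,b), clear(b,b), clear(c,a), clear(c,b), clear(e,a), clear(e,e), clear(f,e), linked(b), linked(e), linked(f)}
3. flip(a,e)  →  {above(b), above(e), clear(a,b), clear(b,b), clear(c,a), clear(c,b), clear(e,a), clear(e,e), clear(f,e), linked(b), linked(e), linked(f), marked(e)}

push(b,b); push(e,f); flip(a,e)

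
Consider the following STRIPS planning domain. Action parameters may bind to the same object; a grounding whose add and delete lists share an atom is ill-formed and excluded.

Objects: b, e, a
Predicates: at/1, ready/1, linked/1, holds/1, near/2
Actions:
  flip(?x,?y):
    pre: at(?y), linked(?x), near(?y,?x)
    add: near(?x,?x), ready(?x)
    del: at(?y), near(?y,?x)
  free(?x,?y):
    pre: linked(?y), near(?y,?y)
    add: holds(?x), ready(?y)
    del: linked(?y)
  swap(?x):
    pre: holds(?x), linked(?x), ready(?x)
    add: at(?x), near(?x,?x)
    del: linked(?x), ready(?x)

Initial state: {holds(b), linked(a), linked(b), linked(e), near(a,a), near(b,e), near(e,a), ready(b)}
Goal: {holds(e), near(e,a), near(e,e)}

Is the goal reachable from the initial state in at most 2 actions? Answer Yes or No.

No

1. free(e,a)  →  {holds(b), holds(e), linked(b), linked(e), near(a,a), near(b,e), near(e,a), ready(a), ready(b)}
2. swap(b)  →  {at(b), holds(b), holds(e), linked(e), near(a,a), near(b,b), near(b,e), near(e,a), ready(a)}
3. flip(e,b)  →  {holds(b), holds(e), linked(e), near(a,a), near(b,b), near(e,a), near(e,e), ready(a), ready(e)}
optimal plan length = 3; 3 > 2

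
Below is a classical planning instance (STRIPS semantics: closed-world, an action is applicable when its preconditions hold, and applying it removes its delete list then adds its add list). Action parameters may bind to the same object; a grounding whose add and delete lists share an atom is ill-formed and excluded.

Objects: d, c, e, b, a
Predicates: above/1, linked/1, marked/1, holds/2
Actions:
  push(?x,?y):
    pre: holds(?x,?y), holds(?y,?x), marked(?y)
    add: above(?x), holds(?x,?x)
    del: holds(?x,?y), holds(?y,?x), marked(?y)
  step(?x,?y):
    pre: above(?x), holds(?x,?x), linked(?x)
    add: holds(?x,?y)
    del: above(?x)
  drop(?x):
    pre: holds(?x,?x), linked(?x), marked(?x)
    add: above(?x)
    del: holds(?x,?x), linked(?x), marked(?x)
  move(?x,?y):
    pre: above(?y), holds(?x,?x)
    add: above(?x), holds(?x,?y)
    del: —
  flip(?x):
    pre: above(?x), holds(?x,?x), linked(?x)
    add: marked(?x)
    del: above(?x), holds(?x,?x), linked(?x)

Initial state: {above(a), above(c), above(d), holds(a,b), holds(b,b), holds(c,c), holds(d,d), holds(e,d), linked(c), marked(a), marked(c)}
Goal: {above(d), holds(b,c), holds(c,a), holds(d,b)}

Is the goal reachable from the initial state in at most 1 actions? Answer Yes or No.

1. move(c,a)  →  {above(a), above(c), above(d), holds(a,b), holds(b,b), holds(c,a), holds(c,c), holds(d,d), holds(e,d), linked(c), marked(a), marked(c)}
2. move(b,c)  →  {above(a), above(b), above(c), above(d), holds(a,b), holds(b,b), holds(b,c), holds(c,a), holds(c,c), holds(d,d), holds(e,d), linked(c), marked(a), marked(c)}
3. move(d,b)  →  {above(a), above(b), above(c), above(d), holds(a,b), holds(b,b), holds(b,c), holds(c,a), holds(c,c), holds(d,b), holds(d,d), holds(e,d), linked(c), marked(a), marked(c)}
optimal plan length = 3; 3 > 1

No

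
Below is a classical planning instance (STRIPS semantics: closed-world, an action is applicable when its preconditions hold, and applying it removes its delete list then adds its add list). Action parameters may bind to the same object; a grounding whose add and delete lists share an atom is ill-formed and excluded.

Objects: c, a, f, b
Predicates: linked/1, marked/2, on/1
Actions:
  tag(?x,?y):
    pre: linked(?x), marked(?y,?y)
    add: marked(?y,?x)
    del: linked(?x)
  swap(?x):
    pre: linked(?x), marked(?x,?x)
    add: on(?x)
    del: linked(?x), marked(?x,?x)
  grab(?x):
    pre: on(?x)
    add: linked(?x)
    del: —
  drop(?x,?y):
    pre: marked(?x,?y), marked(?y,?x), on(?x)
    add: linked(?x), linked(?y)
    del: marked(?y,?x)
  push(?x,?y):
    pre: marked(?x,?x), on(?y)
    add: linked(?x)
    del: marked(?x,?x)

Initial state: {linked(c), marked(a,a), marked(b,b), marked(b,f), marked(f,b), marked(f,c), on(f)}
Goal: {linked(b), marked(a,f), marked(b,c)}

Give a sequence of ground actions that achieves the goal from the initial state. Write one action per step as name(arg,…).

1. tag(c,b)  →  {marked(a,a), marked(b,b), marked(b,c), marked(b,f), marked(f,b), marked(f,c), on(f)}
2. drop(f,b)  →  {linked(b), linked(f), marked(a,a), marked(b,b), marked(b,c), marked(f,b), marked(f,c), on(f)}
3. tag(f,a)  →  {linked(b), marked(a,a), marked(a,f), marked(b,b), marked(b,c), marked(f,b), marked(f,c), on(f)}

tag(c,b); drop(f,b); tag(f,a)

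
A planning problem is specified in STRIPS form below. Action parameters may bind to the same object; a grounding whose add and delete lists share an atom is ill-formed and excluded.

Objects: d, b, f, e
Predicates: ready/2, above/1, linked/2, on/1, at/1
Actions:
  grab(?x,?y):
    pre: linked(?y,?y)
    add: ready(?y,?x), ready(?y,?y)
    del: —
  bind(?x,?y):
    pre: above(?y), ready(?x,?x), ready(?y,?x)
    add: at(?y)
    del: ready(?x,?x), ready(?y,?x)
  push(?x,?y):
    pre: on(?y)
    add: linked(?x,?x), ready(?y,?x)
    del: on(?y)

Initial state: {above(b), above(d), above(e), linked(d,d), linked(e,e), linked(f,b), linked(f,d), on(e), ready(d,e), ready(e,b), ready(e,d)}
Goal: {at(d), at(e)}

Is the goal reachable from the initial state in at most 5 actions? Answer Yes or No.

1. grab(d,d)  →  {above(b), above(d), above(e), linked(d,d), linked(e,e), linked(f,b), linked(f,d), on(e), ready(d,d), ready(d,e), ready(e,b), ready(e,d)}
2. grab(d,e)  →  {above(b), above(d), above(e), linked(d,d), linked(e,e), linked(f,b), linked(f,d), on(e), ready(d,d), ready(d,e), ready(e,b), ready(e,d), ready(e,e)}
3. bind(d,d)  →  {above(b), above(d), above(e), at(d), linked(d,d), linked(e,e), linked(f,b), linked(f,d), on(e), ready(d,e), ready(e,b), ready(e,d), ready(e,e)}
4. bind(e,e)  →  {above(b), above(d), above(e), at(d), at(e), linked(d,d), linked(e,e), linked(f,b), linked(f,d), on(e), ready(d,e), ready(e,b), ready(e,d)}
optimal plan length = 4; 4 ≤ 5

Yes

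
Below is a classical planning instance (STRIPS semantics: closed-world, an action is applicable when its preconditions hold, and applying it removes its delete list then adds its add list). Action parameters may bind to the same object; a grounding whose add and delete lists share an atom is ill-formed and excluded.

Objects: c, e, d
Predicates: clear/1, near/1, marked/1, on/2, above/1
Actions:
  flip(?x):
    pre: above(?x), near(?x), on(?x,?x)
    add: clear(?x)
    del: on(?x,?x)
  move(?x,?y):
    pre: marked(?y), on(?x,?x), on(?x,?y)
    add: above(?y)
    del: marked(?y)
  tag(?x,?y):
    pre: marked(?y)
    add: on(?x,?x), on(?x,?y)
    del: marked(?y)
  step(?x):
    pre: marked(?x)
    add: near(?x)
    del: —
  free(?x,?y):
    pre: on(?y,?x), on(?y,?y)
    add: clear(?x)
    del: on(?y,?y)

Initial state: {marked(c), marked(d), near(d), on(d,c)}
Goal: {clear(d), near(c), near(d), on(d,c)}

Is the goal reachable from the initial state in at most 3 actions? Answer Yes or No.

1. tag(c,d)  →  {marked(c), near(d), on(c,c), on(c,d), on(d,c)}
2. step(c)  →  {marked(c), near(c), near(d), on(c,c), on(c,d), on(d,c)}
3. free(d,c)  →  {clear(d), marked(c), near(c), near(d), on(c,d), on(d,c)}
optimal plan length = 3; 3 ≤ 3

Yes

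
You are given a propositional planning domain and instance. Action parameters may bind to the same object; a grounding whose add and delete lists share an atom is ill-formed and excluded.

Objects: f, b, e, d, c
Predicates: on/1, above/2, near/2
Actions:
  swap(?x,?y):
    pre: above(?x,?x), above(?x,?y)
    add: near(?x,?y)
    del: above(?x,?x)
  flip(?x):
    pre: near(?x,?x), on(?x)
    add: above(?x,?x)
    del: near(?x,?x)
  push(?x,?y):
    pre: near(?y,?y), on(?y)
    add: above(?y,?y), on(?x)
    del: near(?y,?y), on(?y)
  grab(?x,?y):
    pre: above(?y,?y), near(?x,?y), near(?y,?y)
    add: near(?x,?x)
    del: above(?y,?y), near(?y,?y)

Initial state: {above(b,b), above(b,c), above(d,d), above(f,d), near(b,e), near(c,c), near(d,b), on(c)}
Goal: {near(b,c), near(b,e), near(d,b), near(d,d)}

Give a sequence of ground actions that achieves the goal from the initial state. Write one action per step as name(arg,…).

1. swap(b,c)  →  {above(b,c), above(d,d), above(f,d), near(b,c), near(b,e), near(c,c), near(d,b), on(c)}
2. swap(d,d)  →  {above(b,c), above(f,d), near(b,c), near(b,e), near(c,c), near(d,b), near(d,d), on(c)}

swap(b,c); swap(d,d)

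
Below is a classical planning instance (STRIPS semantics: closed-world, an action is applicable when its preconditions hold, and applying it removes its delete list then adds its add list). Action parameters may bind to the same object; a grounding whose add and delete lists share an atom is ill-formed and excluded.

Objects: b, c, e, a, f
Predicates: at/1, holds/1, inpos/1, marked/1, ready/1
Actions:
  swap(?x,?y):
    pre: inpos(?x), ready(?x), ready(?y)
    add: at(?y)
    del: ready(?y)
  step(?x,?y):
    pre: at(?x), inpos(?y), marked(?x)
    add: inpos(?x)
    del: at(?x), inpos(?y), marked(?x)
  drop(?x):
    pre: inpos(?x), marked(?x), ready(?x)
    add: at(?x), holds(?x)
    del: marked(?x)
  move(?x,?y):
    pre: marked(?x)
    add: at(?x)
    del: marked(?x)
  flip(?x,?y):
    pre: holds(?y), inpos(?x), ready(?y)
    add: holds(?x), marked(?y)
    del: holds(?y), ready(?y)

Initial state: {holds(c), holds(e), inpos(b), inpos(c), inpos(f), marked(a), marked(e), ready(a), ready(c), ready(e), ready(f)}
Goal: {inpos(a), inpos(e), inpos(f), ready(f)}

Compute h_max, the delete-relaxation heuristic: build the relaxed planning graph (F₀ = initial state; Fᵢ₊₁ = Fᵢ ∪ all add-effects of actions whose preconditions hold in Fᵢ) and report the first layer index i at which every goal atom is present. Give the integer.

2

F0 = init (11 atoms)
F1 = F0 ∪ {at(a), at(c), at(e), at(f), holds(b), holds(f), marked(c)}  (18 atoms)
F2 = F1 ∪ {inpos(a), inpos(e), marked(f)}  (21 atoms)
goal ⊆ F2  ⇒  h_max = 2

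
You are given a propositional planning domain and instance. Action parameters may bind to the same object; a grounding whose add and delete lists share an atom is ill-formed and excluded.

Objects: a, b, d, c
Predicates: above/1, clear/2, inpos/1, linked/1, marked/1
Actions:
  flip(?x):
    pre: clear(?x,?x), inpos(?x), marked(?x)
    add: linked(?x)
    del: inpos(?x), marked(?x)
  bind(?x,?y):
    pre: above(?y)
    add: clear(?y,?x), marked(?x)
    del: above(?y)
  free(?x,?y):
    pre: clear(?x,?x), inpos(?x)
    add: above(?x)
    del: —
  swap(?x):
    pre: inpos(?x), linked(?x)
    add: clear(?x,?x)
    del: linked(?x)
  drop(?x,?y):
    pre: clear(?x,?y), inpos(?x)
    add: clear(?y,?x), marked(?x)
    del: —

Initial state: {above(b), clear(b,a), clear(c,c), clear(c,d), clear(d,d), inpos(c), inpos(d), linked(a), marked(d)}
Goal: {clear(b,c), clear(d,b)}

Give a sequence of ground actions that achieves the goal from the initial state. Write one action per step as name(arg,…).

bind(c,b); free(d,a); bind(b,d)

1. bind(c,b)  →  {clear(b,a), clear(b,c), clear(c,c), clear(c,d), clear(d,d), inpos(c), inpos(d), linked(a), marked(c), marked(d)}
2. free(d,a)  →  {above(d), clear(b,a), clear(b,c), clear(c,c), clear(c,d), clear(d,d), inpos(c), inpos(d), linked(a), marked(c), marked(d)}
3. bind(b,d)  →  {clear(b,a), clear(b,c), clear(c,c), clear(c,d), clear(d,b), clear(d,d), inpos(c), inpos(d), linked(a), marked(b), marked(c), marked(d)}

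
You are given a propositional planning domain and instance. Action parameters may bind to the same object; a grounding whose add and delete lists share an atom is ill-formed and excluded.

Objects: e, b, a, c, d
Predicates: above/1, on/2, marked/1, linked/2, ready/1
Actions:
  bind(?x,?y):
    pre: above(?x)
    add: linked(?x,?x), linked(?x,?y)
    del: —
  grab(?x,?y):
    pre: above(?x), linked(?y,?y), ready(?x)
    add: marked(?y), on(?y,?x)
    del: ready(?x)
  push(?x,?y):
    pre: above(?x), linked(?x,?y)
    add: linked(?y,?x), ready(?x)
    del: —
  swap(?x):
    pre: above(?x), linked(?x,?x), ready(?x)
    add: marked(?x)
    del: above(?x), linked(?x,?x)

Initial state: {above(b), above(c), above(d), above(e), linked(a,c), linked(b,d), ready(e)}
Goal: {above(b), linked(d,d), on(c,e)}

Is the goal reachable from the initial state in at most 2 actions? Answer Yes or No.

No

1. bind(c,e)  →  {above(b), above(c), above(d), above(e), linked(a,c), linked(b,d), linked(c,c), linked(c,e), ready(e)}
2. bind(d,e)  →  {above(b), above(c), above(d), above(e), linked(a,c), linked(b,d), linked(c,c), linked(c,e), linked(d,d), linked(d,e), ready(e)}
3. grab(e,c)  →  {above(b), above(c), above(d), above(e), linked(a,c), linked(b,d), linked(c,c), linked(c,e), linked(d,d), linked(d,e), marked(c), on(c,e)}
optimal plan length = 3; 3 > 2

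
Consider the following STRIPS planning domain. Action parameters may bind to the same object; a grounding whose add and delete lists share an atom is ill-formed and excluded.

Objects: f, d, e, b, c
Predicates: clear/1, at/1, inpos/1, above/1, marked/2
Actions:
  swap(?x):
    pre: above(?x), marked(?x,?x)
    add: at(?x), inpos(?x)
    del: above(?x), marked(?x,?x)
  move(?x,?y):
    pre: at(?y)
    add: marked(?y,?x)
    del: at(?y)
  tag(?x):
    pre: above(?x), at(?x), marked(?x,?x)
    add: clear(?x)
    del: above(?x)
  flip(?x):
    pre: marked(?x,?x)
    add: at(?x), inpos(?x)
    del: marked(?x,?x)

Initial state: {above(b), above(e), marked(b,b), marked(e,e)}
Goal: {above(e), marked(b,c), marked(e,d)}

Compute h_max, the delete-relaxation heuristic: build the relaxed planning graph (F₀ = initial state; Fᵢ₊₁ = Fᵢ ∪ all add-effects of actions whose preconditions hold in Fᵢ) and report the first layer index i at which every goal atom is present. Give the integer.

2

F0 = init (4 atoms)
F1 = F0 ∪ {at(b), at(e), inpos(b), inpos(e)}  (8 atoms)
F2 = F1 ∪ {clear(b), clear(e), marked(b,c), marked(b,d), marked(b,e), marked(b,f), marked(e,b), marked(e,c), marked(e,d), marked(e,f)}  (18 atoms)
goal ⊆ F2  ⇒  h_max = 2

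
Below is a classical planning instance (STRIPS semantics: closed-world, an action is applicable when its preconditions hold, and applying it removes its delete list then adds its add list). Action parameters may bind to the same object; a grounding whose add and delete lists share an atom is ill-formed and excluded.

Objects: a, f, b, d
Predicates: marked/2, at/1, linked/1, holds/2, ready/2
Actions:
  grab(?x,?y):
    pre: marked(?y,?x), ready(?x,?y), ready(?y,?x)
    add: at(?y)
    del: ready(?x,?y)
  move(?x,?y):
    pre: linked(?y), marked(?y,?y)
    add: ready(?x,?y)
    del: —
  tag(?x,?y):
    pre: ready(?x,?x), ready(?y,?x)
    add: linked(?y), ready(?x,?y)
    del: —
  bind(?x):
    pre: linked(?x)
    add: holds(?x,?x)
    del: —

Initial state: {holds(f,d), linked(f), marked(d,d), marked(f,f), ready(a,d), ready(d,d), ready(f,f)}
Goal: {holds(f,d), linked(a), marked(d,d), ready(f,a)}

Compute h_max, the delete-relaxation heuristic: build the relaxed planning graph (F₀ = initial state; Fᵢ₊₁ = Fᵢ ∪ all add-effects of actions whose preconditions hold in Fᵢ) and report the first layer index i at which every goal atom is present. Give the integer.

2

F0 = init (7 atoms)
F1 = F0 ∪ {at(d), at(f), holds(f,f), linked(a), linked(d), ready(a,f), ready(b,f), ready(d,a), ready(d,f)}  (16 atoms)
F2 = F1 ∪ {holds(a,a), holds(d,d), linked(b), ready(b,d), ready(f,a), ready(f,b), ready(f,d)}  (23 atoms)
goal ⊆ F2  ⇒  h_max = 2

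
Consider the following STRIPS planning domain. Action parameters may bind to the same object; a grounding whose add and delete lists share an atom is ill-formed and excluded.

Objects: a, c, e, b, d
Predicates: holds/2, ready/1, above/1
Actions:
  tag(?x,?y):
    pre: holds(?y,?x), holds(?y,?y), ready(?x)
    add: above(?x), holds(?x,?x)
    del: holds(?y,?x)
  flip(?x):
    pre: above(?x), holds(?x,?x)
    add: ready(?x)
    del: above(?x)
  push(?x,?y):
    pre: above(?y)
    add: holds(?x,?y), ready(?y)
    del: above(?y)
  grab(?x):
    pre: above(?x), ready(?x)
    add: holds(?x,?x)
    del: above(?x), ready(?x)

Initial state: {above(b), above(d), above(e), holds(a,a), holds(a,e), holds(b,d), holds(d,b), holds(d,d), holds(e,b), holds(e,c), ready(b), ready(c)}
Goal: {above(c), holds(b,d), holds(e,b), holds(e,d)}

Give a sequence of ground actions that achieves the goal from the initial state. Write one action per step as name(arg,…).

1. push(e,e)  →  {above(b), above(d), holds(a,a), holds(a,e), holds(b,d), holds(d,b), holds(d,d), holds(e,b), holds(e,c), holds(e,e), ready(b), ready(c), ready(e)}
2. tag(c,e)  →  {above(b), above(c), above(d), holds(a,a), holds(a,e), holds(b,d), holds(c,c), holds(d,b), holds(d,d), holds(e,b), holds(e,e), ready(b), ready(c), ready(e)}
3. push(e,d)  →  {above(b), above(c), holds(a,a), holds(a,e), holds(b,d), holds(c,c), holds(d,b), holds(d,d), holds(e,b), holds(e,d), holds(e,e), ready(b), ready(c), ready(d), ready(e)}

push(e,e); tag(c,e); push(e,d)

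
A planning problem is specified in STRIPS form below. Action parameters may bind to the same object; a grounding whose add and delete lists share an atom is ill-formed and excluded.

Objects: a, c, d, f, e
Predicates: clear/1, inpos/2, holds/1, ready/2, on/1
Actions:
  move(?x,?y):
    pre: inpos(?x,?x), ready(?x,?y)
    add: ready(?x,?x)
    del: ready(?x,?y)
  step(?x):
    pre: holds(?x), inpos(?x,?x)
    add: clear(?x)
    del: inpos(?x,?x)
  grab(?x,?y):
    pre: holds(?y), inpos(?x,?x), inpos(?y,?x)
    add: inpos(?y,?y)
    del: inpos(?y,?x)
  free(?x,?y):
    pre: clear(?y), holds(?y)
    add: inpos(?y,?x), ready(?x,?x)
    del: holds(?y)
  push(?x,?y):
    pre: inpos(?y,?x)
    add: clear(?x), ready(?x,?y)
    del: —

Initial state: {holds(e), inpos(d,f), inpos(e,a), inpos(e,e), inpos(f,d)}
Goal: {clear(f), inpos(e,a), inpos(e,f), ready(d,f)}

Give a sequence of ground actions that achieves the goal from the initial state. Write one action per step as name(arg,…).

1. step(e)  →  {clear(e), holds(e), inpos(d,f), inpos(e,a), inpos(f,d)}
2. free(f,e)  →  {clear(e), inpos(d,f), inpos(e,a), inpos(e,f), inpos(f,d), ready(f,f)}
3. push(d,f)  →  {clear(d), clear(e), inpos(d,f), inpos(e,a), inpos(e,f), inpos(f,d), ready(d,f), ready(f,f)}
4. push(f,d)  →  {clear(d), clear(e), clear(f), inpos(d,f), inpos(e,a), inpos(e,f), inpos(f,d), ready(d,f), ready(f,d), ready(f,f)}

step(e); free(f,e); push(d,f); push(f,d)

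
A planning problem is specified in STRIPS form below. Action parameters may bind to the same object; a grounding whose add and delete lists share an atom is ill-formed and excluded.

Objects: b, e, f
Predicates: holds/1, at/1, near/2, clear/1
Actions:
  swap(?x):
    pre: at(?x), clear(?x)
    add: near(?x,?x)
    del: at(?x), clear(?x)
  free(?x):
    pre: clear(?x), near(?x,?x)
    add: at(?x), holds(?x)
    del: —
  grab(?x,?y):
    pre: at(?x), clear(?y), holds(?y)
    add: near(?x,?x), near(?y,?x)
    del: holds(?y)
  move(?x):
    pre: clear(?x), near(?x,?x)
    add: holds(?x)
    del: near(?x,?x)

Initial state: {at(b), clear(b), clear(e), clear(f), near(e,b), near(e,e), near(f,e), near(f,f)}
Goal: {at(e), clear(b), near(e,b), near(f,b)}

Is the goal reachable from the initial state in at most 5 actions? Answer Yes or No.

Yes

1. free(e)  →  {at(b), at(e), clear(b), clear(e), clear(f), holds(e), near(e,b), near(e,e), near(f,e), near(f,f)}
2. free(f)  →  {at(b), at(e), at(f), clear(b), clear(e), clear(f), holds(e), holds(f), near(e,b), near(e,e), near(f,e), near(f,f)}
3. grab(b,f)  →  {at(b), at(e), at(f), clear(b), clear(e), clear(f), holds(e), near(b,b), near(e,b), near(e,e), near(f,b), near(f,e), near(f,f)}
optimal plan length = 3; 3 ≤ 5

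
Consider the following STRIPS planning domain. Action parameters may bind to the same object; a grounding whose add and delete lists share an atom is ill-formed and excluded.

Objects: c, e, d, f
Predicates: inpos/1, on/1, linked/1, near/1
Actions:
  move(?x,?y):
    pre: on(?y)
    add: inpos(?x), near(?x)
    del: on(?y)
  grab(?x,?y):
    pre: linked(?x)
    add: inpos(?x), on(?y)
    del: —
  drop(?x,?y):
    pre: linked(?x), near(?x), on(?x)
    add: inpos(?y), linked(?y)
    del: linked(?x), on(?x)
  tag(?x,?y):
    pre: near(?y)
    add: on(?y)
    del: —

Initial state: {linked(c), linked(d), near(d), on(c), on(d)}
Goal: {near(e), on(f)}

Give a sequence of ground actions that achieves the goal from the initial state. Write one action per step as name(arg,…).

1. move(e,c)  →  {inpos(e), linked(c), linked(d), near(d), near(e), on(d)}
2. grab(c,f)  →  {inpos(c), inpos(e), linked(c), linked(d), near(d), near(e), on(d), on(f)}

move(e,c); grab(c,f)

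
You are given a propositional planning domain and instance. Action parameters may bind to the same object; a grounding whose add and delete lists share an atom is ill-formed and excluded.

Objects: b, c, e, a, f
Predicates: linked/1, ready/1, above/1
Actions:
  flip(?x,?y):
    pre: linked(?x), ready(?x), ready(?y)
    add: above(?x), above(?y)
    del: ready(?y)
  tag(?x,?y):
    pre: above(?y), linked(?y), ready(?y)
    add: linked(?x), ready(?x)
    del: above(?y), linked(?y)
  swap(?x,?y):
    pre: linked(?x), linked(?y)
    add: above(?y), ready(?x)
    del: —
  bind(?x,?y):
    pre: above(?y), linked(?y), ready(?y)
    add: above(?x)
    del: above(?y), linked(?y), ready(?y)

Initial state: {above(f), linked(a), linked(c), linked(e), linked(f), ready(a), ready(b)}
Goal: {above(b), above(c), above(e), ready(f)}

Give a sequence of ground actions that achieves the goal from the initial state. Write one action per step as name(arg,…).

1. flip(a,b)  →  {above(a), above(b), above(f), linked(a), linked(c), linked(e), linked(f), ready(a)}
2. swap(c,c)  →  {above(a), above(b), above(c), above(f), linked(a), linked(c), linked(e), linked(f), ready(a), ready(c)}
3. swap(f,e)  →  {above(a), above(b), above(c), above(e), above(f), linked(a), linked(c), linked(e), linked(f), ready(a), ready(c), ready(f)}

flip(a,b); swap(c,c); swap(f,e)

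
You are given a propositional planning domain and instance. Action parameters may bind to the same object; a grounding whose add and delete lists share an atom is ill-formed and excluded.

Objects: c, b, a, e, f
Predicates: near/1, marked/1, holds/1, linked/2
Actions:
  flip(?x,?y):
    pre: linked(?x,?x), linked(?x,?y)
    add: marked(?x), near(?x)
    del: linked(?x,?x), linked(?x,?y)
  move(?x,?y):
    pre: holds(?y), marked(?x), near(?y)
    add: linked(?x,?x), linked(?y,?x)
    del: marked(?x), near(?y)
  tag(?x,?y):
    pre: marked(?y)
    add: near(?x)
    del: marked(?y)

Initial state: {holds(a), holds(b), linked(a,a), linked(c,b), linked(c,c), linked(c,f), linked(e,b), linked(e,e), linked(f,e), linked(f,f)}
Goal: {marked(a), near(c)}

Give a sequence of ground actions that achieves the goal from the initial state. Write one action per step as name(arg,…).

1. flip(c,c)  →  {holds(a), holds(b), linked(a,a), linked(c,b), linked(c,f), linked(e,b), linked(e,e), linked(f,e), linked(f,f), marked(c), near(c)}
2. flip(a,a)  →  {holds(a), holds(b), linked(c,b), linked(c,f), linked(e,b), linked(e,e), linked(f,e), linked(f,f), marked(a), marked(c), near(a), near(c)}

flip(c,c); flip(a,a)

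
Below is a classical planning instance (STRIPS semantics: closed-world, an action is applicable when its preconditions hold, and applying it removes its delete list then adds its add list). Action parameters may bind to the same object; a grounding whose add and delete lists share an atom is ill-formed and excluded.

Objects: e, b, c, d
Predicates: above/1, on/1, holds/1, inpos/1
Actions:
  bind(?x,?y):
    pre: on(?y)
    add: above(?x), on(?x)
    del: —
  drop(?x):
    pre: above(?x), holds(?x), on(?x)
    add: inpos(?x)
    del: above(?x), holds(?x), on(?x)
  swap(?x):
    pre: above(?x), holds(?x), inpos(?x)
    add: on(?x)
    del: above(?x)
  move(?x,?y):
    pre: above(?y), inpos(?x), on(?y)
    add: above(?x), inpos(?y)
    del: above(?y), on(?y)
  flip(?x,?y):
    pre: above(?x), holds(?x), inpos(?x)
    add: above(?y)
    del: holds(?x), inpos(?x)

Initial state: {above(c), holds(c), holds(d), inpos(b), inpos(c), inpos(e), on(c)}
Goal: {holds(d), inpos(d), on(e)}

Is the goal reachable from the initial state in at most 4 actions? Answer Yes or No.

1. bind(e,c)  →  {above(c), above(e), holds(c), holds(d), inpos(b), inpos(c), inpos(e), on(c), on(e)}
2. bind(d,e)  →  {above(c), above(d), above(e), holds(c), holds(d), inpos(b), inpos(c), inpos(e), on(c), on(d), on(e)}
3. move(e,d)  →  {above(c), above(e), holds(c), holds(d), inpos(b), inpos(c), inpos(d), inpos(e), on(c), on(e)}
optimal plan length = 3; 3 ≤ 4

Yes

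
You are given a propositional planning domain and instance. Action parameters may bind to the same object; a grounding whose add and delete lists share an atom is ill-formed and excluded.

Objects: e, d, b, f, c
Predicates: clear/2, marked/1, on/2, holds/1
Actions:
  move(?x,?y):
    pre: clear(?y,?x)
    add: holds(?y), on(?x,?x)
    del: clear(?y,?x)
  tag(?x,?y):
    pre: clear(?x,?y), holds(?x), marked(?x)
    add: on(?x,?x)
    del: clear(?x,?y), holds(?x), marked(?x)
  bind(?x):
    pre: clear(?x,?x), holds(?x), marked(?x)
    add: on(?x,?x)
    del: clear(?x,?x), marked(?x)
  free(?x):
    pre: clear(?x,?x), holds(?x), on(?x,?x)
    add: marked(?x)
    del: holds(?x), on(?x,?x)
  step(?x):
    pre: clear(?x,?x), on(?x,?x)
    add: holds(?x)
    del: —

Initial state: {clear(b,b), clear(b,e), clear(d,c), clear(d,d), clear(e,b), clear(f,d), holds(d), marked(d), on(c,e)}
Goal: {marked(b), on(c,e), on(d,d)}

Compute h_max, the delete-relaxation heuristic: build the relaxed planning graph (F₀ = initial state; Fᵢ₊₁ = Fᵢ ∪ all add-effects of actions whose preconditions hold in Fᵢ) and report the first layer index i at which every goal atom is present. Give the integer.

F0 = init (9 atoms)
F1 = F0 ∪ {holds(b), holds(e), holds(f), on(b,b), on(c,c), on(d,d), on(e,e)}  (16 atoms)
F2 = F1 ∪ {marked(b)}  (17 atoms)
goal ⊆ F2  ⇒  h_max = 2

2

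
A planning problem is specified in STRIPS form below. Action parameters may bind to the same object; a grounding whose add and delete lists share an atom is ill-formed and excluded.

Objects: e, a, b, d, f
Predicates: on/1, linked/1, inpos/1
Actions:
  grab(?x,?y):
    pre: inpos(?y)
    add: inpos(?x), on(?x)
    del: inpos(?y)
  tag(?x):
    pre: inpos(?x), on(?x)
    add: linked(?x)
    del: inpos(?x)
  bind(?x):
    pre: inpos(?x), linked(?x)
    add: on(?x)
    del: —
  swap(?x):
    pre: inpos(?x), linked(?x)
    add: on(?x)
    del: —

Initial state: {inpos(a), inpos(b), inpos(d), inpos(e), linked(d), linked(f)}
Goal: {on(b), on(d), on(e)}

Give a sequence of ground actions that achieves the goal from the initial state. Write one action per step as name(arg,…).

1. grab(e,a)  →  {inpos(b), inpos(d), inpos(e), linked(d), linked(f), on(e)}
2. grab(b,e)  →  {inpos(b), inpos(d), linked(d), linked(f), on(b), on(e)}
3. grab(d,b)  →  {inpos(d), linked(d), linked(f), on(b), on(d), on(e)}

grab(e,a); grab(b,e); grab(d,b)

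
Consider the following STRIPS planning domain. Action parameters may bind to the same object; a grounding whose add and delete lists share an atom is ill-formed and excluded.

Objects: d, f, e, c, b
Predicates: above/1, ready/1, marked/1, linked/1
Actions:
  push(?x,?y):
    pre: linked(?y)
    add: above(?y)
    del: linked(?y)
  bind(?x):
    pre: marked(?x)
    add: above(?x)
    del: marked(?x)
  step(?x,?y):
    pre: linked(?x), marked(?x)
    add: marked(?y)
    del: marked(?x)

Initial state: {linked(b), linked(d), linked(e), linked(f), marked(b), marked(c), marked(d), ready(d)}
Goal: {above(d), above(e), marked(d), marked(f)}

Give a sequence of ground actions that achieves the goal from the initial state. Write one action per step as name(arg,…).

1. push(d,d)  →  {above(d), linked(b), linked(e), linked(f), marked(b), marked(c), marked(d), ready(d)}
2. push(d,e)  →  {above(d), above(e), linked(b), linked(f), marked(b), marked(c), marked(d), ready(d)}
3. step(b,f)  →  {above(d), above(e), linked(b), linked(f), marked(c), marked(d), marked(f), ready(d)}

push(d,d); push(d,e); step(b,f)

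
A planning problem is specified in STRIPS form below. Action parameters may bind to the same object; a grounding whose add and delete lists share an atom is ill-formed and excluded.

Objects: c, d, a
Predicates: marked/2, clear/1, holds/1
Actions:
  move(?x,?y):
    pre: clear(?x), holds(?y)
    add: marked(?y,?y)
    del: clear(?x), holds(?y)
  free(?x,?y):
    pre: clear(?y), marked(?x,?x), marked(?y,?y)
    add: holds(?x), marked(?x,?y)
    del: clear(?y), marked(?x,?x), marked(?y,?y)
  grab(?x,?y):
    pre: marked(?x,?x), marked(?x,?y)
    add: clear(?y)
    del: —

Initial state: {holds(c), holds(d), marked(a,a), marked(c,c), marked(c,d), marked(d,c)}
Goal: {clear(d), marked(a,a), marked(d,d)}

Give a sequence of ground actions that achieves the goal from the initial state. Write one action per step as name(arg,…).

grab(c,c); move(c,d); grab(c,d)

1. grab(c,c)  →  {clear(c), holds(c), holds(d), marked(a,a), marked(c,c), marked(c,d), marked(d,c)}
2. move(c,d)  →  {holds(c), marked(a,a), marked(c,c), marked(c,d), marked(d,c), marked(d,d)}
3. grab(c,d)  →  {clear(d), holds(c), marked(a,a), marked(c,c), marked(c,d), marked(d,c), marked(d,d)}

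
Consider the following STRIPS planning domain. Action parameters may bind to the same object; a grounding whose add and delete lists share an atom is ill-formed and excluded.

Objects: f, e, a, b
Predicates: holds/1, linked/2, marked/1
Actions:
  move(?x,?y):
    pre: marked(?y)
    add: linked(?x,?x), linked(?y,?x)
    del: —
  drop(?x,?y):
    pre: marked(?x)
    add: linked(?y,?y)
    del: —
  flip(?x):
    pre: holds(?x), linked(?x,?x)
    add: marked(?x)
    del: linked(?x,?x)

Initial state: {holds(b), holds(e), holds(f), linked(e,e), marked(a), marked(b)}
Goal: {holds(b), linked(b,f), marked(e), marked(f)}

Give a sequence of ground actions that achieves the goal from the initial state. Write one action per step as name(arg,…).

1. move(f,b)  →  {holds(b), holds(e), holds(f), linked(b,f), linked(e,e), linked(f,f), marked(a), marked(b)}
2. flip(f)  →  {holds(b), holds(e), holds(f), linked(b,f), linked(e,e), marked(a), marked(b), marked(f)}
3. flip(e)  →  {holds(b), holds(e), holds(f), linked(b,f), marked(a), marked(b), marked(e), marked(f)}

move(f,b); flip(f); flip(e)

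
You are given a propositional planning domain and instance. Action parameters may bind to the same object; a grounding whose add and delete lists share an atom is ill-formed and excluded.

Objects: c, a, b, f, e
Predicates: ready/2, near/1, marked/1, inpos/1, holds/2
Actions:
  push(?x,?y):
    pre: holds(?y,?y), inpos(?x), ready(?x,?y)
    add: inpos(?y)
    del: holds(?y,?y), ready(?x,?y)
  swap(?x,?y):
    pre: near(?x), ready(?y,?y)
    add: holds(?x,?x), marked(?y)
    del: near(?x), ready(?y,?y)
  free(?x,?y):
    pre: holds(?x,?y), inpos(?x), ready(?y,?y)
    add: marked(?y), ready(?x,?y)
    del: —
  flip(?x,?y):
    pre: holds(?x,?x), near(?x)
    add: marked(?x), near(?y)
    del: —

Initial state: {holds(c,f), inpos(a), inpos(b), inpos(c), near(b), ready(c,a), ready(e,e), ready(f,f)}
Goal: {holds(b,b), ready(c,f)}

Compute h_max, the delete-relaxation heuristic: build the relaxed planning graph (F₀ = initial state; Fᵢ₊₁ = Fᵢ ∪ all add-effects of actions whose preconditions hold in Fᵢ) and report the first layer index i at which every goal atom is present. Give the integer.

1

F0 = init (8 atoms)
F1 = F0 ∪ {holds(b,b), marked(e), marked(f), ready(c,f)}  (12 atoms)
goal ⊆ F1  ⇒  h_max = 1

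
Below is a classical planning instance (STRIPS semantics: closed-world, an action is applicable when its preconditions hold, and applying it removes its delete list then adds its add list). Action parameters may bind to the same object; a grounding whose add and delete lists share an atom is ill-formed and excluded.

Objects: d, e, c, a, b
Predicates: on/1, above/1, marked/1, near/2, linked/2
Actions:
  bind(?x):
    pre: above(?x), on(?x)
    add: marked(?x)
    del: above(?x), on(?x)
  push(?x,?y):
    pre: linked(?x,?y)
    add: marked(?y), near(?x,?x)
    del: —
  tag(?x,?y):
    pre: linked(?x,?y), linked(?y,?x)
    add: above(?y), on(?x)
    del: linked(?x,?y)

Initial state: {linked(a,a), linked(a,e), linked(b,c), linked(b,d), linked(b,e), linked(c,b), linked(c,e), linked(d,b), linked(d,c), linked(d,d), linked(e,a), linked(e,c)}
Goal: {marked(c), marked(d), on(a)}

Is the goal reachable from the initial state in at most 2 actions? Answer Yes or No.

1. push(d,d)  →  {linked(a,a), linked(a,e), linked(b,c), linked(b,d), linked(b,e), linked(c,b), linked(c,e), linked(d,b), linked(d,c), linked(d,d), linked(e,a), linked(e,c), marked(d), near(d,d)}
2. push(d,c)  →  {linked(a,a), linked(a,e), linked(b,c), linked(b,d), linked(b,e), linked(c,b), linked(c,e), linked(d,b), linked(d,c), linked(d,d), linked(e,a), linked(e,c), marked(c), marked(d), near(d,d)}
3. tag(a,e)  →  {above(e), linked(a,a), linked(b,c), linked(b,d), linked(b,e), linked(c,b), linked(c,e), linked(d,b), linked(d,c), linked(d,d), linked(e,a), linked(e,c), marked(c), marked(d), near(d,d), on(a)}
optimal plan length = 3; 3 > 2

No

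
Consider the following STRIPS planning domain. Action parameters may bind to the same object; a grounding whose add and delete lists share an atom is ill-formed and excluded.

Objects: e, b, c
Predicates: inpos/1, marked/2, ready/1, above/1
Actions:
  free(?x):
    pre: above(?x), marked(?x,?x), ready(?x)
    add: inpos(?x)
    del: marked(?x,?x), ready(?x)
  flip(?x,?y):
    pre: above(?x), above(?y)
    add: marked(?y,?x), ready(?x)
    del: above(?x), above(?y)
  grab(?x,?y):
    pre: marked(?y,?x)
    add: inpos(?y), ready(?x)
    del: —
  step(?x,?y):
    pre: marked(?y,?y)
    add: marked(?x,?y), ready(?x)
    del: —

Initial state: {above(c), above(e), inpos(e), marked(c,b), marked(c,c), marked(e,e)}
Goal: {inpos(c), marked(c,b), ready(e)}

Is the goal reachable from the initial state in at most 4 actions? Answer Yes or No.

1. flip(e,e)  →  {above(c), inpos(e), marked(c,b), marked(c,c), marked(e,e), ready(e)}
2. grab(b,c)  →  {above(c), inpos(c), inpos(e), marked(c,b), marked(c,c), marked(e,e), ready(b), ready(e)}
optimal plan length = 2; 2 ≤ 4

Yes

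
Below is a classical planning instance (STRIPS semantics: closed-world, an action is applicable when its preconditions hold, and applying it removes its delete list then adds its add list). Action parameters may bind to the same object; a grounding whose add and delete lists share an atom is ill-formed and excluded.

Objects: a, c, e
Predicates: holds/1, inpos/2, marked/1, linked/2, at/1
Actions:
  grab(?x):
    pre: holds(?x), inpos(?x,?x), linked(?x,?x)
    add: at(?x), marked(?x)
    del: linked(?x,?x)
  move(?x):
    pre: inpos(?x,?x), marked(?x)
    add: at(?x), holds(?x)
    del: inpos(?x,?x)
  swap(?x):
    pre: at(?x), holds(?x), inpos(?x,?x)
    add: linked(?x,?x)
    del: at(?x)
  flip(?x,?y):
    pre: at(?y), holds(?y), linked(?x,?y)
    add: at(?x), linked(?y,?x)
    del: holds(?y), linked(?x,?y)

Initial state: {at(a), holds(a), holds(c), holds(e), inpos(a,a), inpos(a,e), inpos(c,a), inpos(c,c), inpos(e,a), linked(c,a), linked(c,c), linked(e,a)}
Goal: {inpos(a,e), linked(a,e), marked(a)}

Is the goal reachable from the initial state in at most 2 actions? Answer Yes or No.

No

1. swap(a)  →  {holds(a), holds(c), holds(e), inpos(a,a), inpos(a,e), inpos(c,a), inpos(c,c), inpos(e,a), linked(a,a), linked(c,a), linked(c,c), linked(e,a)}
2. grab(a)  →  {at(a), holds(a), holds(c), holds(e), inpos(a,a), inpos(a,e), inpos(c,a), inpos(c,c), inpos(e,a), linked(c,a), linked(c,c), linked(e,a), marked(a)}
3. flip(e,a)  →  {at(a), at(e), holds(c), holds(e), inpos(a,a), inpos(a,e), inpos(c,a), inpos(c,c), inpos(e,a), linked(a,e), linked(c,a), linked(c,c), marked(a)}
optimal plan length = 3; 3 > 2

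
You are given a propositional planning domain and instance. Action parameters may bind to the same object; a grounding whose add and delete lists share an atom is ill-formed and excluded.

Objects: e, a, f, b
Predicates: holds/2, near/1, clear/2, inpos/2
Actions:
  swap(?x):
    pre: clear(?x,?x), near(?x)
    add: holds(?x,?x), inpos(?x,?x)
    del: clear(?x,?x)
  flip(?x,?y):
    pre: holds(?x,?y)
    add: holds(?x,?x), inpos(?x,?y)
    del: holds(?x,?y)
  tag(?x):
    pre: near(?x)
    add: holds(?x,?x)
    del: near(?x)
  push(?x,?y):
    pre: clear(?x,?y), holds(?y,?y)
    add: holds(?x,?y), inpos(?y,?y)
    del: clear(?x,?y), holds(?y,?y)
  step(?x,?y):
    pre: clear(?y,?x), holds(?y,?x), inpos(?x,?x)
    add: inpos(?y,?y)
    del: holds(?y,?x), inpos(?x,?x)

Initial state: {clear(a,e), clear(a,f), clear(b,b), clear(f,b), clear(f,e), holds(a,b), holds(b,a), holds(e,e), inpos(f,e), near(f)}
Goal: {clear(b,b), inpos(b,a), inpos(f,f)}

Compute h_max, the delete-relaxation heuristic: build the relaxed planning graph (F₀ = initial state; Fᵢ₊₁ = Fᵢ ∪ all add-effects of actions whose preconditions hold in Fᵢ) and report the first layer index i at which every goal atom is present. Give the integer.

2

F0 = init (10 atoms)
F1 = F0 ∪ {holds(a,a), holds(a,e), holds(b,b), holds(f,e), holds(f,f), inpos(a,b), inpos(b,a), inpos(e,e)}  (18 atoms)
F2 = F1 ∪ {holds(a,f), holds(f,b), inpos(a,a), inpos(a,e), inpos(b,b), inpos(f,f)}  (24 atoms)
goal ⊆ F2  ⇒  h_max = 2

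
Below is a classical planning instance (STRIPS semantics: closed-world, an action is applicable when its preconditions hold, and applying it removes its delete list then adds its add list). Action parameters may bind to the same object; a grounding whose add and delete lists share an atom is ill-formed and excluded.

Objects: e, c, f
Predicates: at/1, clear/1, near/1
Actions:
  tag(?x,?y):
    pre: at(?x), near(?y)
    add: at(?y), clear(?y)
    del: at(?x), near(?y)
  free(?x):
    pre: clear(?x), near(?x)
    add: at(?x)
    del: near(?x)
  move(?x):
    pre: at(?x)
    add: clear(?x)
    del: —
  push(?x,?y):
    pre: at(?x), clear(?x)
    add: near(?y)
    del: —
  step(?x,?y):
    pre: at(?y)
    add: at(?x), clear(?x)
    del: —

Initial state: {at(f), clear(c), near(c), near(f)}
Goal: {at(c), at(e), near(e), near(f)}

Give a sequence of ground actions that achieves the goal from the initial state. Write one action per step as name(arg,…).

tag(f,c); push(c,e); step(e,c)

1. tag(f,c)  →  {at(c), clear(c), near(f)}
2. push(c,e)  →  {at(c), clear(c), near(e), near(f)}
3. step(e,c)  →  {at(c), at(e), clear(c), clear(e), near(e), near(f)}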